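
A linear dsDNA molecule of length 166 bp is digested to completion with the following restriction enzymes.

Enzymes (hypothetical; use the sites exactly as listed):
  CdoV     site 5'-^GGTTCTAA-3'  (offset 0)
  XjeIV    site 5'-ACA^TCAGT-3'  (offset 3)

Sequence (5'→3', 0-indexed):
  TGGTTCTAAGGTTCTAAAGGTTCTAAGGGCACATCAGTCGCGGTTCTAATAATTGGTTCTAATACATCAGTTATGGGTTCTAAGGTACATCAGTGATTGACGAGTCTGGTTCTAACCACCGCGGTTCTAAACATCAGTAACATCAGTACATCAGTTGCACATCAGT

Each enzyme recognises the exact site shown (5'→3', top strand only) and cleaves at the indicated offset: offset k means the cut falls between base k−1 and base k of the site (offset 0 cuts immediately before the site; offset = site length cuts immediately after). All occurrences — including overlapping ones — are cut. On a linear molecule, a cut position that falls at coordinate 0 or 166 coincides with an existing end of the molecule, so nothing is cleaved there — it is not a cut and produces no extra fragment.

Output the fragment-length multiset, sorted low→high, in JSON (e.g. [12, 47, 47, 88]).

[1,5,8,8,8,9,9,9,11,11,12,13,14,15,15,18]

Site scan:
  CdoV (GGTTCTAA, off=0): starts [1, 9, 18, 41, 54, 75, 107, 122] → cuts [1, 9, 18, 41, 54, 75, 107, 122]
  XjeIV (ACATCAGT, off=3): starts [30, 63, 86, 130, 139, 147, 158] → cuts [33, 66, 89, 133, 142, 150, 161]

Pooled cuts: [1, 9, 18, 33, 41, 54, 66, 75, 89, 107, 122, 133, 142, 150, 161]

Fragment lengths:
  [0,1): 1 bp
  [1,9): 8 bp
  [9,18): 9 bp
  [18,33): 15 bp
  [33,41): 8 bp
  [41,54): 13 bp
  [54,66): 12 bp
  [66,75): 9 bp
  [75,89): 14 bp
  [89,107): 18 bp
  [107,122): 15 bp
  [122,133): 11 bp
  [133,142): 9 bp
  [142,150): 8 bp
  [150,161): 11 bp
  [161,166): 5 bp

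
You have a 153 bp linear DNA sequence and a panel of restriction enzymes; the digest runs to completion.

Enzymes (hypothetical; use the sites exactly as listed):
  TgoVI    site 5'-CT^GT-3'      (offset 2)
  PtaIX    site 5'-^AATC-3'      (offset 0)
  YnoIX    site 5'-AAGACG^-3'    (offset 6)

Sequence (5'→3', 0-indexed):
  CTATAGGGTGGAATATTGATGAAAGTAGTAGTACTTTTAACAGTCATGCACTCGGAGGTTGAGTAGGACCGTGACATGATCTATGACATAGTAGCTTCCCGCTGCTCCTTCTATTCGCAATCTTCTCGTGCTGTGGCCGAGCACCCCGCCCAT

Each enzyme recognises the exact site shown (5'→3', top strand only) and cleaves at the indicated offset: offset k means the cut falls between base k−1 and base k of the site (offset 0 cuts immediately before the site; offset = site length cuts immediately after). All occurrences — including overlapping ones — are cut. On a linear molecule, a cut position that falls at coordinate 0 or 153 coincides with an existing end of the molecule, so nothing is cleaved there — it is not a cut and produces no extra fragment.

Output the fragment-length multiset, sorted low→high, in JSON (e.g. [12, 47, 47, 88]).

Site scan:
  TgoVI (CTGT, off=2): starts [130] → cuts [132]
  PtaIX (AATC, off=0): starts [118] → cuts [118]
  YnoIX (AAGACG, off=6): no sites

Pooled cuts: [118, 132]

Fragment lengths:
  [0,118): 118 bp
  [118,132): 14 bp
  [132,153): 21 bp

[14,21,118]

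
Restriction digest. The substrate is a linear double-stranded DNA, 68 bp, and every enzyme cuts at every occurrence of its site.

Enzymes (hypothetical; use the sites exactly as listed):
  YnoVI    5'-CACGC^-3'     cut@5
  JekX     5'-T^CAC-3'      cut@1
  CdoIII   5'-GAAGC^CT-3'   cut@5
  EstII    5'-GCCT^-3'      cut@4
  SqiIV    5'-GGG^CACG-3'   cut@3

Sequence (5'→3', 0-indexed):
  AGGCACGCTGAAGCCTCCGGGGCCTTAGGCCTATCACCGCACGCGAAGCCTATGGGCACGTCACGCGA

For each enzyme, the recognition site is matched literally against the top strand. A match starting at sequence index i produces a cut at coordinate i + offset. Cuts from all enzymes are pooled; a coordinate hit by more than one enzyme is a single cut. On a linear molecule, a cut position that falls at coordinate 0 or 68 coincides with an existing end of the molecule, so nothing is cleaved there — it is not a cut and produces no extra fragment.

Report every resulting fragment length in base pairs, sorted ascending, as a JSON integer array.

[2,2,2,2,5,5,5,5,6,7,8,9,10]

Site scan:
  YnoVI CACGC/5: at [3, 39, 61] ⇒ [8, 44, 66]
  JekX TCAC/1: at [33, 60] ⇒ [34, 61]
  CdoIII GAAGCCT/5: at [9, 44] ⇒ [14, 49]
  EstII GCCT/4: at [12, 21, 28, 47] ⇒ [16, 25, 32, 51]
  SqiIV GGGCACG/3: at [53] ⇒ [56]

All cut coordinates (distinct, sorted): [8, 14, 16, 25, 32, 34, 44, 49, 51, 56, 61, 66]

Fragment lengths:
  [0,8): 8 bp
  [8,14): 6 bp
  [14,16): 2 bp
  [16,25): 9 bp
  [25,32): 7 bp
  [32,34): 2 bp
  [34,44): 10 bp
  [44,49): 5 bp
  [49,51): 2 bp
  [51,56): 5 bp
  [56,61): 5 bp
  [61,66): 5 bp
  [66,68): 2 bp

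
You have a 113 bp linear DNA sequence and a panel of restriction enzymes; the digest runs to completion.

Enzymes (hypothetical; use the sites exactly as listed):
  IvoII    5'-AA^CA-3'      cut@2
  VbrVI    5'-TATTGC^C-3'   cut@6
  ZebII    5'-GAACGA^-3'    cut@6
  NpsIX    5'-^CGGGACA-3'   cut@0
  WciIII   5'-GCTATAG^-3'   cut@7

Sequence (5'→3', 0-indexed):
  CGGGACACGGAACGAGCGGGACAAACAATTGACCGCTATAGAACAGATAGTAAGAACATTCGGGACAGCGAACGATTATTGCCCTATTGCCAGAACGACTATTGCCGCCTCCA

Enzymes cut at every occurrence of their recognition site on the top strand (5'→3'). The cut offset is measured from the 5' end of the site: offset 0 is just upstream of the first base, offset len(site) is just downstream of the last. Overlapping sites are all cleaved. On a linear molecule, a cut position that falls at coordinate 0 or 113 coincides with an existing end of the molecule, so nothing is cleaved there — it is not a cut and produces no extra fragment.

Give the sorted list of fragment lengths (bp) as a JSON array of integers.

[1,2,4,7,7,8,8,8,9,13,15,15,16]

Scan for sites:
  IvoII (AACA, off=2): starts [23, 41, 54] → cuts [25, 43, 56]
  VbrVI (TATTGCC, off=6): starts [76, 84, 99] → cuts [82, 90, 105]
  ZebII (GAACGA, off=6): starts [9, 69, 92] → cuts [15, 75, 98]
  NpsIX (CGGGACA, off=0): starts [0, 16, 60] → cuts [16, 60] (position 0 is a terminus of the linear molecule — no cut)
  WciIII (GCTATAG, off=7): starts [34] → cuts [41]

All cut coordinates (distinct, sorted): [15, 16, 25, 41, 43, 56, 60, 75, 82, 90, 98, 105]

Fragment lengths:
  [0,15): 15 bp
  [15,16): 1 bp
  [16,25): 9 bp
  [25,41): 16 bp
  [41,43): 2 bp
  [43,56): 13 bp
  [56,60): 4 bp
  [60,75): 15 bp
  [75,82): 7 bp
  [82,90): 8 bp
  [90,98): 8 bp
  [98,105): 7 bp
  [105,113): 8 bp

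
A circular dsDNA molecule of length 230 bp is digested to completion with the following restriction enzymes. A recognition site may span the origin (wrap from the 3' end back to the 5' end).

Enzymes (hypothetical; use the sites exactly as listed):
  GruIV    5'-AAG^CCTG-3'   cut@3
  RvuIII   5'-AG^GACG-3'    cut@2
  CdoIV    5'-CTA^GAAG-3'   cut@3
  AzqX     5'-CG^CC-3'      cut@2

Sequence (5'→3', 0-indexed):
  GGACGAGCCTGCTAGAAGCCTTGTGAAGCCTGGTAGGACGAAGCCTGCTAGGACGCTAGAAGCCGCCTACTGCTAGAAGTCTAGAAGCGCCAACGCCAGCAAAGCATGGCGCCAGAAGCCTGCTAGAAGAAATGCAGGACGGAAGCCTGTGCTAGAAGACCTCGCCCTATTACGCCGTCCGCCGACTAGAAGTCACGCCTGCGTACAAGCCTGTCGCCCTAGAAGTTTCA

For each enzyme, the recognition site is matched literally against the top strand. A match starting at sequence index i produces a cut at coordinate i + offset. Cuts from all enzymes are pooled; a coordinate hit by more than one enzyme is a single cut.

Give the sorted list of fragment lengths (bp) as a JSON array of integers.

[5,6,6,7,7,7,7,7,7,7,7,8,8,8,8,9,9,10,10,10,10,12,12,13,14,16]

Per-enzyme occurrences:
  GruIV (AAGCCTG, off=3): starts [25, 40, 115, 142, 206] → cuts [28, 43, 118, 145, 209]
  RvuIII (AGGACG, off=2): starts [34, 49, 135, 229] → cuts [1, 36, 51, 137]
  CdoIV (CTAGAAG, off=3): starts [11, 55, 72, 80, 122, 151, 185, 218] → cuts [14, 58, 75, 83, 125, 154, 188, 221]
  AzqX (CGCC, off=2): starts [63, 87, 93, 109, 162, 172, 179, 195, 214] → cuts [65, 89, 95, 111, 164, 174, 181, 197, 216]

All cut coordinates (distinct, sorted): [1, 14, 28, 36, 43, 51, 58, 65, 75, 83, 89, 95, 111, 118, 125, 137, 145, 154, 164, 174, 181, 188, 197, 209, 216, 221]

Fragment lengths:
  1→14: 13 bp
  14→28: 14 bp
  28→36: 8 bp
  36→43: 7 bp
  43→51: 8 bp
  51→58: 7 bp
  58→65: 7 bp
  65→75: 10 bp
  75→83: 8 bp
  83→89: 6 bp
  89→95: 6 bp
  95→111: 16 bp
  111→118: 7 bp
  118→125: 7 bp
  125→137: 12 bp
  137→145: 8 bp
  145→154: 9 bp
  154→164: 10 bp
  164→174: 10 bp
  174→181: 7 bp
  181→188: 7 bp
  188→197: 9 bp
  197→209: 12 bp
  209→216: 7 bp
  216→221: 5 bp
  221→1 (wrap): 230-221+1 = 10 bp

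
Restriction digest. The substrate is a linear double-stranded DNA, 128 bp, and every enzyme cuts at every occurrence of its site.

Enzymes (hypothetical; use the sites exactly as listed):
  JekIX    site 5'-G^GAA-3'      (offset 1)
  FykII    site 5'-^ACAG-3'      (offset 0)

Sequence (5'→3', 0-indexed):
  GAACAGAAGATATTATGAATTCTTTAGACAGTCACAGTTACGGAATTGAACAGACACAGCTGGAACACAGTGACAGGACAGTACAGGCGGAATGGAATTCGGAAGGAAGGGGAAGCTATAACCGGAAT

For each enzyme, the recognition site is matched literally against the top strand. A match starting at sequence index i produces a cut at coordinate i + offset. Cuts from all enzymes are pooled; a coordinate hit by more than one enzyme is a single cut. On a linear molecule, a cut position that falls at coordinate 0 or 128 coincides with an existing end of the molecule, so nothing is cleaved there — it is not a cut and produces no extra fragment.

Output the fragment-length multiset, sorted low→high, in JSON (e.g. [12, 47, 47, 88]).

[2,4,4,4,5,5,5,6,6,6,6,7,7,7,7,9,13,25]

Site scan:
  JekIX (GGAA, off=1): starts [41, 61, 88, 93, 100, 104, 110, 123] → cuts [42, 62, 89, 94, 101, 105, 111, 124]
  FykII (ACAG, off=0): starts [2, 27, 33, 49, 55, 66, 72, 77, 82] → cuts [2, 27, 33, 49, 55, 66, 72, 77, 82]

Pooled cuts: [2, 27, 33, 42, 49, 55, 62, 66, 72, 77, 82, 89, 94, 101, 105, 111, 124]

Fragments:
  [0,2): 2 bp
  [2,27): 25 bp
  [27,33): 6 bp
  [33,42): 9 bp
  [42,49): 7 bp
  [49,55): 6 bp
  [55,62): 7 bp
  [62,66): 4 bp
  [66,72): 6 bp
  [72,77): 5 bp
  [77,82): 5 bp
  [82,89): 7 bp
  [89,94): 5 bp
  [94,101): 7 bp
  [101,105): 4 bp
  [105,111): 6 bp
  [111,124): 13 bp
  [124,128): 4 bp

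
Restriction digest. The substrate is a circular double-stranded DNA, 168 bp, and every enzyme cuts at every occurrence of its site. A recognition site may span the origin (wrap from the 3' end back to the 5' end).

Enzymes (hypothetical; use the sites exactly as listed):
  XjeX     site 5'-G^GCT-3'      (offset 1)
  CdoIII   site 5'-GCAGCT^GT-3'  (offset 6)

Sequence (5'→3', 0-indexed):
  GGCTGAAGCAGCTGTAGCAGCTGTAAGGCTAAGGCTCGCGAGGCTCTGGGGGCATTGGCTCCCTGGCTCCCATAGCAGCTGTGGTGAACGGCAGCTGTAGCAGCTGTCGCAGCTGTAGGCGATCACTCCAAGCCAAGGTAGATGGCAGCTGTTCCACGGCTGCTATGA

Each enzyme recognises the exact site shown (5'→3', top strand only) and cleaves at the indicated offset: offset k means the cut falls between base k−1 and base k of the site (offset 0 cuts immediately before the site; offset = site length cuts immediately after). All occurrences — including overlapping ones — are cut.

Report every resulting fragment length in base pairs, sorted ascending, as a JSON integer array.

[5,6,8,8,9,9,9,9,11,12,15,15,16,36]

Scan for sites:
  XjeX (GGCT, off=1): starts [0, 26, 32, 41, 56, 64, 157] → cuts [1, 27, 33, 42, 57, 65, 158]
  CdoIII (GCAGCTGT, off=6): starts [7, 16, 74, 90, 99, 108, 144] → cuts [13, 22, 80, 96, 105, 114, 150]

All cut coordinates (distinct, sorted): [1, 13, 22, 27, 33, 42, 57, 65, 80, 96, 105, 114, 150, 158]

Fragment lengths:
  1→13: 12 bp
  13→22: 9 bp
  22→27: 5 bp
  27→33: 6 bp
  33→42: 9 bp
  42→57: 15 bp
  57→65: 8 bp
  65→80: 15 bp
  80→96: 16 bp
  96→105: 9 bp
  105→114: 9 bp
  114→150: 36 bp
  150→158: 8 bp
  158→1 (wrap): 168-158+1 = 11 bp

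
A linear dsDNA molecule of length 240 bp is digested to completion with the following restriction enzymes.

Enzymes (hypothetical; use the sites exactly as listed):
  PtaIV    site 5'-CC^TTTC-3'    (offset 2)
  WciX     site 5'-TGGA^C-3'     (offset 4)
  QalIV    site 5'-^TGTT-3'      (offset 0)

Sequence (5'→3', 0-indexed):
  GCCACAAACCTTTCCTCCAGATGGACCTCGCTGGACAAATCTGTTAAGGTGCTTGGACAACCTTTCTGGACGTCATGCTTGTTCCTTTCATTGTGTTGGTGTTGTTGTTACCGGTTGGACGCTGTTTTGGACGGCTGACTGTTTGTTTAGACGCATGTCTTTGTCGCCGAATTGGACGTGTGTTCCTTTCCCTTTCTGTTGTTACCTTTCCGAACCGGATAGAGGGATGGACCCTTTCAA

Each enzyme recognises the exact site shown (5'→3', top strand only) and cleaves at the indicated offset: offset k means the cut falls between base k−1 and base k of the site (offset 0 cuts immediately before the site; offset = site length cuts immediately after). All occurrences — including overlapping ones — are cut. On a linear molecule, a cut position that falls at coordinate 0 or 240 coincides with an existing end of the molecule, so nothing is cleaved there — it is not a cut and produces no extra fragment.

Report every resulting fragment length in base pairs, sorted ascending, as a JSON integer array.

[3,3,3,3,3,4,4,4,5,6,6,6,6,6,6,7,8,8,8,9,9,10,10,14,15,16,25,33]

Per-enzyme occurrences:
  PtaIV (CCTTTC, off=2): starts [8, 60, 83, 184, 190, 204, 232] → cuts [10, 62, 85, 186, 192, 206, 234]
  WciX (TGGAC, off=4): starts [21, 31, 53, 66, 115, 127, 172, 227] → cuts [25, 35, 57, 70, 119, 131, 176, 231]
  QalIV (TGTT, off=0): starts [41, 79, 93, 99, 102, 105, 122, 139, 143, 180, 196, 199] → cuts [41, 79, 93, 99, 102, 105, 122, 139, 143, 180, 196, 199]

Pooled cuts: [10, 25, 35, 41, 57, 62, 70, 79, 85, 93, 99, 102, 105, 119, 122, 131, 139, 143, 176, 180, 186, 192, 196, 199, 206, 231, 234]

Fragments:
  [0,10): 10 bp
  [10,25): 15 bp
  [25,35): 10 bp
  [35,41): 6 bp
  [41,57): 16 bp
  [57,62): 5 bp
  [62,70): 8 bp
  [70,79): 9 bp
  [79,85): 6 bp
  [85,93): 8 bp
  [93,99): 6 bp
  [99,102): 3 bp
  [102,105): 3 bp
  [105,119): 14 bp
  [119,122): 3 bp
  [122,131): 9 bp
  [131,139): 8 bp
  [139,143): 4 bp
  [143,176): 33 bp
  [176,180): 4 bp
  [180,186): 6 bp
  [186,192): 6 bp
  [192,196): 4 bp
  [196,199): 3 bp
  [199,206): 7 bp
  [206,231): 25 bp
  [231,234): 3 bp
  [234,240): 6 bp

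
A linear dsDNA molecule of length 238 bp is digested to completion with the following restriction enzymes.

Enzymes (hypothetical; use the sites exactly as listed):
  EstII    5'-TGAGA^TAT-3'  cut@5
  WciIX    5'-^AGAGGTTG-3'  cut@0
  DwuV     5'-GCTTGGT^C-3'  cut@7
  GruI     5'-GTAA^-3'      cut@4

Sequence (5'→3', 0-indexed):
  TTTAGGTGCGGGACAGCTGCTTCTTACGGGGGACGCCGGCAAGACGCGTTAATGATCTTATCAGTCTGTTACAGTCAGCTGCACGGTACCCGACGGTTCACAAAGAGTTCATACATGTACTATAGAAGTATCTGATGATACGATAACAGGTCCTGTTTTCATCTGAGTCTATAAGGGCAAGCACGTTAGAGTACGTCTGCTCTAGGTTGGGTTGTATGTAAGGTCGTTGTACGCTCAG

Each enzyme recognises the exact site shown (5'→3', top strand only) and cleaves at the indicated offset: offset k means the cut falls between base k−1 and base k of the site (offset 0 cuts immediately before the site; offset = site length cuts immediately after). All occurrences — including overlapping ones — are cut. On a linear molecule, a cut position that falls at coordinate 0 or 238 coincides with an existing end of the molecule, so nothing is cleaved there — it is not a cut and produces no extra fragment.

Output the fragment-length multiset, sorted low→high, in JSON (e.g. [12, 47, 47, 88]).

[17,221]

Per-enzyme occurrences:
  EstII (TGAGATAT, off=5): no sites
  WciIX (AGAGGTTG, off=0): no sites
  DwuV (GCTTGGTC, off=7): no sites
  GruI GTAA/4: at [217] ⇒ [221]

All cut coordinates (distinct, sorted): [221]

Fragments:
  [0,221): 221 bp
  [221,238): 17 bp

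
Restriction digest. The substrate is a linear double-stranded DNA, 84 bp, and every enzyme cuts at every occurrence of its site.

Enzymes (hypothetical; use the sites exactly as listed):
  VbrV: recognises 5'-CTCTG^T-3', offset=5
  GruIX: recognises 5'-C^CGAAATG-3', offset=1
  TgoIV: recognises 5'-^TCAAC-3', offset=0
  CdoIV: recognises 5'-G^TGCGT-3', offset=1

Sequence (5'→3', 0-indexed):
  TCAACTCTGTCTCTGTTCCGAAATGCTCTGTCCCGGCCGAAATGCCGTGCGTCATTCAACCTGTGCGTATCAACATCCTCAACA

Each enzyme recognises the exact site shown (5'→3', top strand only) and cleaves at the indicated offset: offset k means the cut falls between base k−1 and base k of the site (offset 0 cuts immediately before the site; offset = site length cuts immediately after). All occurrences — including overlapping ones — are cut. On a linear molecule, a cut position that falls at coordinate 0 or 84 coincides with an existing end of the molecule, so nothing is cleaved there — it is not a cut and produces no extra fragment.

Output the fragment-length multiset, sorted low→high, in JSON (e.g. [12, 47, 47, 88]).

Scan for sites:
  VbrV (CTCTGT, off=5): starts [4, 10, 25] → cuts [9, 15, 30]
  GruIX (CCGAAATG, off=1): starts [17, 36] → cuts [18, 37]
  TgoIV (TCAAC, off=0): starts [0, 55, 69, 78] → cuts [55, 69, 78] (position 0 is a terminus of the linear molecule — no cut)
  CdoIV (GTGCGT, off=1): starts [46, 62] → cuts [47, 63]

Pooled cuts: [9, 15, 18, 30, 37, 47, 55, 63, 69, 78]

Fragments:
  [0,9): 9 bp
  [9,15): 6 bp
  [15,18): 3 bp
  [18,30): 12 bp
  [30,37): 7 bp
  [37,47): 10 bp
  [47,55): 8 bp
  [55,63): 8 bp
  [63,69): 6 bp
  [69,78): 9 bp
  [78,84): 6 bp

[3,6,6,6,7,8,8,9,9,10,12]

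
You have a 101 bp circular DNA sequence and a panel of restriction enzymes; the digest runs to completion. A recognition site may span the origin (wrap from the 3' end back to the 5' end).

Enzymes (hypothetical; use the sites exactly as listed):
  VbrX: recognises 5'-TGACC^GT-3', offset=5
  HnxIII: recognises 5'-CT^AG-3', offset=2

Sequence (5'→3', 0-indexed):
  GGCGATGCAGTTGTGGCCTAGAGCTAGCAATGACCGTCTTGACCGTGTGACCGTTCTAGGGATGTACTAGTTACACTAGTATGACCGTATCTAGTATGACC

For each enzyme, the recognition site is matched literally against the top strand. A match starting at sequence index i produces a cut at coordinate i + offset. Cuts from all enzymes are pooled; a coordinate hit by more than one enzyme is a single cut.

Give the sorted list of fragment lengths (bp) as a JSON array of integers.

Per-enzyme occurrences:
  VbrX (TGACCGT, off=5): starts [30, 39, 47, 81] → cuts [35, 44, 52, 86]
  HnxIII (CTAG, off=2): starts [17, 23, 55, 66, 75, 90] → cuts [19, 25, 57, 68, 77, 92]

All cut coordinates (distinct, sorted): [19, 25, 35, 44, 52, 57, 68, 77, 86, 92]

Fragment lengths:
  19→25: 6 bp
  25→35: 10 bp
  35→44: 9 bp
  44→52: 8 bp
  52→57: 5 bp
  57→68: 11 bp
  68→77: 9 bp
  77→86: 9 bp
  86→92: 6 bp
  92→19 (wrap): 101-92+19 = 28 bp

[5,6,6,8,9,9,9,10,11,28]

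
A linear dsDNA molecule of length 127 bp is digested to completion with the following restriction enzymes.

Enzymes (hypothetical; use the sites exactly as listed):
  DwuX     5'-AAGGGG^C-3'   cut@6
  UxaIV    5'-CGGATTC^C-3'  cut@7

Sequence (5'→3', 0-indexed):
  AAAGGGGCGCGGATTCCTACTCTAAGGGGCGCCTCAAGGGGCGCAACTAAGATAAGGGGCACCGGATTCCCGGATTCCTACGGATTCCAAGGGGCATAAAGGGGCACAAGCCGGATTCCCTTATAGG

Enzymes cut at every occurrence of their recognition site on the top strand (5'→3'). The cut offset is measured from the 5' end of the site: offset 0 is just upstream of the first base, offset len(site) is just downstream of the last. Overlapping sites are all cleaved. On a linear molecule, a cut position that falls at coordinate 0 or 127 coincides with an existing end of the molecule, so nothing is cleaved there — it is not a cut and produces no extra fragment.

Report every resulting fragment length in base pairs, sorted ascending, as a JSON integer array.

Site scan:
  DwuX AAGGGGC/6: at [1, 23, 35, 53, 88, 98] ⇒ [7, 29, 41, 59, 94, 104]
  UxaIV CGGATTCC/7: at [9, 62, 70, 80, 111] ⇒ [16, 69, 77, 87, 118]

Pooled cuts: [7, 16, 29, 41, 59, 69, 77, 87, 94, 104, 118]

Fragments:
  [0,7): 7 bp
  [7,16): 9 bp
  [16,29): 13 bp
  [29,41): 12 bp
  [41,59): 18 bp
  [59,69): 10 bp
  [69,77): 8 bp
  [77,87): 10 bp
  [87,94): 7 bp
  [94,104): 10 bp
  [104,118): 14 bp
  [118,127): 9 bp

[7,7,8,9,9,10,10,10,12,13,14,18]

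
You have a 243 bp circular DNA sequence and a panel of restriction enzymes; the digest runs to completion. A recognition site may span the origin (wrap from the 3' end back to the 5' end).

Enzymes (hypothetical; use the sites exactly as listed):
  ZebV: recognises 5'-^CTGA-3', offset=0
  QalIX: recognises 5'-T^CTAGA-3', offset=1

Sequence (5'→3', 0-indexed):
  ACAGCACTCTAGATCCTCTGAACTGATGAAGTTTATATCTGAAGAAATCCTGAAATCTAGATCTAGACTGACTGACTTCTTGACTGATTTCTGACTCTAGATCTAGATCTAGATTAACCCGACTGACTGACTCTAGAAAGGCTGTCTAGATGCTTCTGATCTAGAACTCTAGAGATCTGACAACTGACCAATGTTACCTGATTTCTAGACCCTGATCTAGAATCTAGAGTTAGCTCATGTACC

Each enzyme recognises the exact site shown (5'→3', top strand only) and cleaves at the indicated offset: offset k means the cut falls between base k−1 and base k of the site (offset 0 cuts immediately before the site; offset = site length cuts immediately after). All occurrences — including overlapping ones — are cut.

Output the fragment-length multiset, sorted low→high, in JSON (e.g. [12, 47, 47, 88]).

Per-enzyme occurrences:
  ZebV (CTGA, off=0): starts [17, 22, 38, 49, 67, 71, 83, 90, 122, 126, 155, 176, 183, 197, 211] → cuts [17, 22, 38, 49, 67, 71, 83, 90, 122, 126, 155, 176, 183, 197, 211]
  QalIX (TCTAGA, off=1): starts [7, 55, 61, 95, 101, 107, 131, 144, 159, 167, 203, 215, 222] → cuts [8, 56, 62, 96, 102, 108, 132, 145, 160, 168, 204, 216, 223]

Pooled cuts: [8, 17, 22, 38, 49, 56, 62, 67, 71, 83, 90, 96, 102, 108, 122, 126, 132, 145, 155, 160, 168, 176, 183, 197, 204, 211, 216, 223]

Fragments:
  8→17: 9 bp
  17→22: 5 bp
  22→38: 16 bp
  38→49: 11 bp
  49→56: 7 bp
  56→62: 6 bp
  62→67: 5 bp
  67→71: 4 bp
  71→83: 12 bp
  83→90: 7 bp
  90→96: 6 bp
  96→102: 6 bp
  102→108: 6 bp
  108→122: 14 bp
  122→126: 4 bp
  126→132: 6 bp
  132→145: 13 bp
  145→155: 10 bp
  155→160: 5 bp
  160→168: 8 bp
  168→176: 8 bp
  176→183: 7 bp
  183→197: 14 bp
  197→204: 7 bp
  204→211: 7 bp
  211→216: 5 bp
  216→223: 7 bp
  223→8 (wrap): 243-223+8 = 28 bp

[4,4,5,5,5,5,6,6,6,6,6,7,7,7,7,7,7,8,8,9,10,11,12,13,14,14,16,28]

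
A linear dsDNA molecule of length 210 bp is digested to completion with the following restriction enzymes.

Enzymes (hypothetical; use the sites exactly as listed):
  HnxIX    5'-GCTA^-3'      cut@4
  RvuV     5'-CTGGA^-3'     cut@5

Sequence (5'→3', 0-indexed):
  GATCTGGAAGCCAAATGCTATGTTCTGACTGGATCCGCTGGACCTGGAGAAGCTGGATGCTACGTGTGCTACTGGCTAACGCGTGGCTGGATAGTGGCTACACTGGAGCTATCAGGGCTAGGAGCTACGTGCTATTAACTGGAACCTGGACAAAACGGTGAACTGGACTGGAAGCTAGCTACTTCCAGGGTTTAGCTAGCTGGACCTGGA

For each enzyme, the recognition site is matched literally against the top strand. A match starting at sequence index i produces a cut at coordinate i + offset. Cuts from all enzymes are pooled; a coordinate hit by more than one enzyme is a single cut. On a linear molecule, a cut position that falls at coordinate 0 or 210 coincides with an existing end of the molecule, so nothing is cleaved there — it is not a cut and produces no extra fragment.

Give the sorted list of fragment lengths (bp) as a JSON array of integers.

Per-enzyme occurrences:
  HnxIX (GCTA, off=4): starts [16, 58, 67, 74, 96, 107, 116, 123, 130, 173, 177, 194] → cuts [20, 62, 71, 78, 100, 111, 120, 127, 134, 177, 181, 198]
  RvuV (CTGGA, off=5): starts [3, 28, 37, 43, 52, 86, 102, 138, 145, 162, 167, 199, 205] → cuts [8, 33, 42, 48, 57, 91, 107, 143, 150, 167, 172, 204] (position 210 is a terminus of the linear molecule — no cut)

Pooled cuts: [8, 20, 33, 42, 48, 57, 62, 71, 78, 91, 100, 107, 111, 120, 127, 134, 143, 150, 167, 172, 177, 181, 198, 204]

Fragments:
  [0,8): 8 bp
  [8,20): 12 bp
  [20,33): 13 bp
  [33,42): 9 bp
  [42,48): 6 bp
  [48,57): 9 bp
  [57,62): 5 bp
  [62,71): 9 bp
  [71,78): 7 bp
  [78,91): 13 bp
  [91,100): 9 bp
  [100,107): 7 bp
  [107,111): 4 bp
  [111,120): 9 bp
  [120,127): 7 bp
  [127,134): 7 bp
  [134,143): 9 bp
  [143,150): 7 bp
  [150,167): 17 bp
  [167,172): 5 bp
  [172,177): 5 bp
  [177,181): 4 bp
  [181,198): 17 bp
  [198,204): 6 bp
  [204,210): 6 bp

[4,4,5,5,5,6,6,6,7,7,7,7,7,8,9,9,9,9,9,9,12,13,13,17,17]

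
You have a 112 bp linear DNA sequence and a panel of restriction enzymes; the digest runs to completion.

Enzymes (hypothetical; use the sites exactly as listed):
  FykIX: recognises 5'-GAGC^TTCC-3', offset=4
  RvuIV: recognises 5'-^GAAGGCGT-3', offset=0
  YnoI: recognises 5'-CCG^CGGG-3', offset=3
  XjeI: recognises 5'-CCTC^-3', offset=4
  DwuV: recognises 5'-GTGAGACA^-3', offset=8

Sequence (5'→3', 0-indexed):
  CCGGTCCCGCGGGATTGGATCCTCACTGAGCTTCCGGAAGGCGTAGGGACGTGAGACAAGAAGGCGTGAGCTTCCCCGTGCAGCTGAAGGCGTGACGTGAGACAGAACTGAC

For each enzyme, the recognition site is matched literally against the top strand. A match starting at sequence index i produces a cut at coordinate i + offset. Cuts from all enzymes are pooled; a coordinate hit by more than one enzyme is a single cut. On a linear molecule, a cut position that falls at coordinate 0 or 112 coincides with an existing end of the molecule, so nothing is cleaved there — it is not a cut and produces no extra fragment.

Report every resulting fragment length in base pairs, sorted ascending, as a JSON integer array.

[1,5,7,8,9,12,14,15,19,22]

Scan for sites:
  FykIX GAGCTTCC/4: at [27, 67] ⇒ [31, 71]
  RvuIV GAAGGCGT/0: at [36, 59, 85] ⇒ [36, 59, 85]
  YnoI CCGCGGG/3: at [6] ⇒ [9]
  XjeI CCTC/4: at [20] ⇒ [24]
  DwuV GTGAGACA/8: at [50, 96] ⇒ [58, 104]

Pooled cuts: [9, 24, 31, 36, 58, 59, 71, 85, 104]

Fragments:
  [0,9): 9 bp
  [9,24): 15 bp
  [24,31): 7 bp
  [31,36): 5 bp
  [36,58): 22 bp
  [58,59): 1 bp
  [59,71): 12 bp
  [71,85): 14 bp
  [85,104): 19 bp
  [104,112): 8 bp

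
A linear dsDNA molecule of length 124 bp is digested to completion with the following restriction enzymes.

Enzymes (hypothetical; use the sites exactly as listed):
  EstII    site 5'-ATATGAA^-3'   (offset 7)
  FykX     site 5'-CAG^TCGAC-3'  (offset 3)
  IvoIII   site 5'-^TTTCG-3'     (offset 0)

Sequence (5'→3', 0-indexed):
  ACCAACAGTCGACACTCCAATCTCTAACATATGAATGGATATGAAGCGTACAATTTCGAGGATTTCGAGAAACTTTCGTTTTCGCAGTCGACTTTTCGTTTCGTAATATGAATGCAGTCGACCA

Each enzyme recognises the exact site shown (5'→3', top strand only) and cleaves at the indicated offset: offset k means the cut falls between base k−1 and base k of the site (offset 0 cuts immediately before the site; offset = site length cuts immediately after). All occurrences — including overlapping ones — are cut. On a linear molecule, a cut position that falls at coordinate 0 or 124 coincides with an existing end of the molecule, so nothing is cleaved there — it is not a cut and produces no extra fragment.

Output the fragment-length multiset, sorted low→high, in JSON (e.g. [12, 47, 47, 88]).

Site scan:
  EstII (ATATGAA, off=7): starts [28, 38, 105] → cuts [35, 45, 112]
  FykX (CAGTCGAC, off=3): starts [5, 84, 114] → cuts [8, 87, 117]
  IvoIII (TTTCG, off=0): starts [53, 62, 73, 79, 93, 98] → cuts [53, 62, 73, 79, 93, 98]

All cut coordinates (distinct, sorted): [8, 35, 45, 53, 62, 73, 79, 87, 93, 98, 112, 117]

Fragments:
  [0,8): 8 bp
  [8,35): 27 bp
  [35,45): 10 bp
  [45,53): 8 bp
  [53,62): 9 bp
  [62,73): 11 bp
  [73,79): 6 bp
  [79,87): 8 bp
  [87,93): 6 bp
  [93,98): 5 bp
  [98,112): 14 bp
  [112,117): 5 bp
  [117,124): 7 bp

[5,5,6,6,7,8,8,8,9,10,11,14,27]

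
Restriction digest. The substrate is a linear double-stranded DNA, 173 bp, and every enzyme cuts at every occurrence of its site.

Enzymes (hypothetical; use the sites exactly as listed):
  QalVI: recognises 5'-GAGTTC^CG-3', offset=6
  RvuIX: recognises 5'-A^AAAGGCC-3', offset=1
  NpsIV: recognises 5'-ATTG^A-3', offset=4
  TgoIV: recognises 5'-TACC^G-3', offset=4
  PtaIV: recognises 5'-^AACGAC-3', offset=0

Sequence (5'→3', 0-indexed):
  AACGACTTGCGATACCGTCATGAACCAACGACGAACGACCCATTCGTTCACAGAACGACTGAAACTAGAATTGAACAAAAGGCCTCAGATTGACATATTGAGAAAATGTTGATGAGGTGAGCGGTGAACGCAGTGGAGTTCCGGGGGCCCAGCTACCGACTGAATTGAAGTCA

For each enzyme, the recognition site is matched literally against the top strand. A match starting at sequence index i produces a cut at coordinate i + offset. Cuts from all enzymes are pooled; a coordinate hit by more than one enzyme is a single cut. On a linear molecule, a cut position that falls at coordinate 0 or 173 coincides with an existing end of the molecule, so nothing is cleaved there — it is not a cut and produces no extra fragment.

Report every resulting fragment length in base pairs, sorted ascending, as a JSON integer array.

Per-enzyme occurrences:
  QalVI (GAGTTCCG, off=6): starts [135] → cuts [141]
  RvuIX (AAAAGGCC, off=1): starts [76] → cuts [77]
  NpsIV (ATTGA, off=4): starts [69, 88, 96, 163] → cuts [73, 92, 100, 167]
  TgoIV (TACCG, off=4): starts [12, 153] → cuts [16, 157]
  PtaIV (AACGAC, off=0): starts [0, 26, 33, 53] → cuts [26, 33, 53] (position 0 is a terminus of the linear molecule — no cut)

Pooled cuts: [16, 26, 33, 53, 73, 77, 92, 100, 141, 157, 167]

Fragments:
  [0,16): 16 bp
  [16,26): 10 bp
  [26,33): 7 bp
  [33,53): 20 bp
  [53,73): 20 bp
  [73,77): 4 bp
  [77,92): 15 bp
  [92,100): 8 bp
  [100,141): 41 bp
  [141,157): 16 bp
  [157,167): 10 bp
  [167,173): 6 bp

[4,6,7,8,10,10,15,16,16,20,20,41]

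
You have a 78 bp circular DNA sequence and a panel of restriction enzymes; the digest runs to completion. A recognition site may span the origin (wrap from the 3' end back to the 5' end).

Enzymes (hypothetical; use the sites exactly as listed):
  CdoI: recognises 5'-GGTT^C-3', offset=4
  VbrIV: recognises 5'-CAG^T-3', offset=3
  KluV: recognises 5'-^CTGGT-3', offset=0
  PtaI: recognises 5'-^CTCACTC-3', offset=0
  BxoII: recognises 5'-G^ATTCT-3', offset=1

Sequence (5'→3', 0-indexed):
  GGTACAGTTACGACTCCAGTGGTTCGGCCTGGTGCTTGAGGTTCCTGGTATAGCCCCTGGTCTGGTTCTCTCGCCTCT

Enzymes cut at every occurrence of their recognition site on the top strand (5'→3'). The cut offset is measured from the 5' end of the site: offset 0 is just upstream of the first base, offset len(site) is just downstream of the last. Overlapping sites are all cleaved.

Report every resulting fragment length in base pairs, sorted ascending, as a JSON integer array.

[1,4,5,5,6,9,9,12,12,15]

Scan for sites:
  CdoI GGTTC/4: at [20, 39, 63] ⇒ [24, 43, 67]
  VbrIV CAGT/3: at [4, 16] ⇒ [7, 19]
  KluV CTGGT/0: at [28, 44, 56, 61, 76] ⇒ [28, 44, 56, 61, 76]
  PtaI (CTCACTC, off=0): no sites
  BxoII (GATTCT, off=1): no sites

Pooled cuts: [7, 19, 24, 28, 43, 44, 56, 61, 67, 76]

Fragment lengths:
  7→19: 12 bp
  19→24: 5 bp
  24→28: 4 bp
  28→43: 15 bp
  43→44: 1 bp
  44→56: 12 bp
  56→61: 5 bp
  61→67: 6 bp
  67→76: 9 bp
  76→7 (wrap): 78-76+7 = 9 bp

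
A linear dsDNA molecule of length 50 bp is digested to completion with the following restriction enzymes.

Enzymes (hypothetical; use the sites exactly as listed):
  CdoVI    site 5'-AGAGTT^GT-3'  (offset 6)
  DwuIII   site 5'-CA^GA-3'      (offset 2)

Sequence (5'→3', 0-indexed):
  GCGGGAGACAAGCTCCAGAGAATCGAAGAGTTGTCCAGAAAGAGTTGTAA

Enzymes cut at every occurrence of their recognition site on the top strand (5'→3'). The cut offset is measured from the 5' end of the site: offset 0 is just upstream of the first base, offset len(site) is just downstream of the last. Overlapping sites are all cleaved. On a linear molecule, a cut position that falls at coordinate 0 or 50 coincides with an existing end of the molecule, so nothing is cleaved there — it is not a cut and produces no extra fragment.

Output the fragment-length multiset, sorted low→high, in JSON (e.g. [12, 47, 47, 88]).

[4,5,9,15,17]

Site scan:
  CdoVI (AGAGTTGT, off=6): starts [26, 40] → cuts [32, 46]
  DwuIII (CAGA, off=2): starts [15, 35] → cuts [17, 37]

All cut coordinates (distinct, sorted): [17, 32, 37, 46]

Fragment lengths:
  [0,17): 17 bp
  [17,32): 15 bp
  [32,37): 5 bp
  [37,46): 9 bp
  [46,50): 4 bp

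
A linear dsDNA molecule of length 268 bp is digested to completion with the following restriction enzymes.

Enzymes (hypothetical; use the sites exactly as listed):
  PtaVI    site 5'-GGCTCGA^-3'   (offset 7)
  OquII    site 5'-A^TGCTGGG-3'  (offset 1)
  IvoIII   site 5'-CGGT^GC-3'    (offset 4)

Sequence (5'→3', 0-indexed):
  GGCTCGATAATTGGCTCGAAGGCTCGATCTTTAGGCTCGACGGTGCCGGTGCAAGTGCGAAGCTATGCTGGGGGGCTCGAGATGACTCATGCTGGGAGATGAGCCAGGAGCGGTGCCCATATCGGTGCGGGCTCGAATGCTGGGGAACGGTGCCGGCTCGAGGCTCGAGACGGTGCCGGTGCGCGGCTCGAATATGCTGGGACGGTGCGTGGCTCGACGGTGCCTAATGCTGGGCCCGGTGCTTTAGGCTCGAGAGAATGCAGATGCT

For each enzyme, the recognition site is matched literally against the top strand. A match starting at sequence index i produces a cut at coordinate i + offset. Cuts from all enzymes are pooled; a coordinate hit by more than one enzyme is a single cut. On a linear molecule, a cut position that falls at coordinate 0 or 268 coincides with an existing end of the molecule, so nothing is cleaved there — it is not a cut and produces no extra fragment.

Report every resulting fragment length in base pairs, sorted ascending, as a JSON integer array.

[1,3,4,4,6,6,6,6,7,7,8,9,10,10,11,11,12,12,12,13,13,13,14,15,15,15,25]

Site scan:
  PtaVI GGCTCGA/7: at [0, 12, 20, 33, 73, 129, 154, 161, 184, 210, 246] ⇒ [7, 19, 27, 40, 80, 136, 161, 168, 191, 217, 253]
  OquII ATGCTGGG/1: at [64, 88, 136, 193, 226] ⇒ [65, 89, 137, 194, 227]
  IvoIII CGGTGC/4: at [40, 46, 110, 122, 147, 170, 176, 202, 217, 236] ⇒ [44, 50, 114, 126, 151, 174, 180, 206, 221, 240]

Pooled cuts: [7, 19, 27, 40, 44, 50, 65, 80, 89, 114, 126, 136, 137, 151, 161, 168, 174, 180, 191, 194, 206, 217, 221, 227, 240, 253]

Fragments:
  [0,7): 7 bp
  [7,19): 12 bp
  [19,27): 8 bp
  [27,40): 13 bp
  [40,44): 4 bp
  [44,50): 6 bp
  [50,65): 15 bp
  [65,80): 15 bp
  [80,89): 9 bp
  [89,114): 25 bp
  [114,126): 12 bp
  [126,136): 10 bp
  [136,137): 1 bp
  [137,151): 14 bp
  [151,161): 10 bp
  [161,168): 7 bp
  [168,174): 6 bp
  [174,180): 6 bp
  [180,191): 11 bp
  [191,194): 3 bp
  [194,206): 12 bp
  [206,217): 11 bp
  [217,221): 4 bp
  [221,227): 6 bp
  [227,240): 13 bp
  [240,253): 13 bp
  [253,268): 15 bp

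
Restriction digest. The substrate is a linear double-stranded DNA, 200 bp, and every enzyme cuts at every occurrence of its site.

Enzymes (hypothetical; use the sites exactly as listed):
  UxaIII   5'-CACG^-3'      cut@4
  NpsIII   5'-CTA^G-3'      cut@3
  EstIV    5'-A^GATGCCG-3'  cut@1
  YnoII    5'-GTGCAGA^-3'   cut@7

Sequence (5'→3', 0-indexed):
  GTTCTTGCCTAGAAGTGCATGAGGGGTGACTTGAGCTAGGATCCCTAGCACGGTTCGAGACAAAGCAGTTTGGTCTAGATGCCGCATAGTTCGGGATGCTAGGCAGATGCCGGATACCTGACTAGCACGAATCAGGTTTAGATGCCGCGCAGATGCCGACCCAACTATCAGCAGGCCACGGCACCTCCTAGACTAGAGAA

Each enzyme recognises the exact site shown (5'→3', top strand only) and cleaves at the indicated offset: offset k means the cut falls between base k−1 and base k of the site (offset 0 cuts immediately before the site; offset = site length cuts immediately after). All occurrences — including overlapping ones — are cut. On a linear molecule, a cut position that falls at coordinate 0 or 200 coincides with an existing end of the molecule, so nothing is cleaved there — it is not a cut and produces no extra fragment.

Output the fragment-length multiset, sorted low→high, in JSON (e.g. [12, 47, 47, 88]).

[4,5,5,5,5,9,10,11,11,11,19,24,25,27,29]

Scan for sites:
  UxaIII CACG/4: at [48, 125, 176] ⇒ [52, 129, 180]
  NpsIII CTAG/3: at [8, 35, 44, 74, 98, 121, 187, 192] ⇒ [11, 38, 47, 77, 101, 124, 190, 195]
  EstIV AGATGCCG/1: at [76, 104, 139, 150] ⇒ [77, 105, 140, 151]
  YnoII (GTGCAGA, off=7): no sites

All cut coordinates (distinct, sorted): [11, 38, 47, 52, 77, 101, 105, 124, 129, 140, 151, 180, 190, 195]

Fragments:
  [0,11): 11 bp
  [11,38): 27 bp
  [38,47): 9 bp
  [47,52): 5 bp
  [52,77): 25 bp
  [77,101): 24 bp
  [101,105): 4 bp
  [105,124): 19 bp
  [124,129): 5 bp
  [129,140): 11 bp
  [140,151): 11 bp
  [151,180): 29 bp
  [180,190): 10 bp
  [190,195): 5 bp
  [195,200): 5 bp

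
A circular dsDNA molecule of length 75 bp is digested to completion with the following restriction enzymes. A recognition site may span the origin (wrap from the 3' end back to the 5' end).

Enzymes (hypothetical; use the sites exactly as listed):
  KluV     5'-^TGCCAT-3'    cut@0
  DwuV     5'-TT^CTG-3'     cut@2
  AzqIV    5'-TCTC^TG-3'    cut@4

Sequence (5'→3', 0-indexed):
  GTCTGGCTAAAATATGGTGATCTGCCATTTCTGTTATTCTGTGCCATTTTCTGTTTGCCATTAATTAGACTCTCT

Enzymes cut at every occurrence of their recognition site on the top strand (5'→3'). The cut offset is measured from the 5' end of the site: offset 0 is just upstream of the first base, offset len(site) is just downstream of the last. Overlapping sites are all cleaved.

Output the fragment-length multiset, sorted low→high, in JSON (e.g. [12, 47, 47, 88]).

[3,5,8,8,9,19,23]

Scan for sites:
  KluV (TGCCAT, off=0): starts [22, 41, 55] → cuts [22, 41, 55]
  DwuV (TTCTG, off=2): starts [28, 36, 48] → cuts [30, 38, 50]
  AzqIV (TCTCTG, off=4): starts [70] → cuts [74]

All cut coordinates (distinct, sorted): [22, 30, 38, 41, 50, 55, 74]

Fragments:
  22→30: 8 bp
  30→38: 8 bp
  38→41: 3 bp
  41→50: 9 bp
  50→55: 5 bp
  55→74: 19 bp
  74→22 (wrap): 75-74+22 = 23 bp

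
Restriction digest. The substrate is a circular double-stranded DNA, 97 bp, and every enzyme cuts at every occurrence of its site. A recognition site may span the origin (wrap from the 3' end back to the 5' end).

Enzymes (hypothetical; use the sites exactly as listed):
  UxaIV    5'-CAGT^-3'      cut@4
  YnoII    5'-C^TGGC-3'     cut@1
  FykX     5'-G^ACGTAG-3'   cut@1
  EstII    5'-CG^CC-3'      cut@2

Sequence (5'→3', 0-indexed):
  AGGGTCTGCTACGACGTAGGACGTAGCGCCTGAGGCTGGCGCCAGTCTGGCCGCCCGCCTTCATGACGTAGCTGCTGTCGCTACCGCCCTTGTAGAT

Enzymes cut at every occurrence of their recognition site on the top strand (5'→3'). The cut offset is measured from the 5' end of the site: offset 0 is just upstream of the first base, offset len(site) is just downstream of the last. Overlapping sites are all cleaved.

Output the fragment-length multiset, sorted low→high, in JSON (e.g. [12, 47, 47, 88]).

Per-enzyme occurrences:
  UxaIV (CAGT, off=4): starts [42] → cuts [46]
  YnoII (CTGGC, off=1): starts [35, 46] → cuts [36, 47]
  FykX (GACGTAG, off=1): starts [12, 19, 64] → cuts [13, 20, 65]
  EstII (CGCC, off=2): starts [26, 39, 51, 55, 84] → cuts [28, 41, 53, 57, 86]

All cut coordinates (distinct, sorted): [13, 20, 28, 36, 41, 46, 47, 53, 57, 65, 86]

Fragment lengths:
  13→20: 7 bp
  20→28: 8 bp
  28→36: 8 bp
  36→41: 5 bp
  41→46: 5 bp
  46→47: 1 bp
  47→53: 6 bp
  53→57: 4 bp
  57→65: 8 bp
  65→86: 21 bp
  86→13 (wrap): 97-86+13 = 24 bp

[1,4,5,5,6,7,8,8,8,21,24]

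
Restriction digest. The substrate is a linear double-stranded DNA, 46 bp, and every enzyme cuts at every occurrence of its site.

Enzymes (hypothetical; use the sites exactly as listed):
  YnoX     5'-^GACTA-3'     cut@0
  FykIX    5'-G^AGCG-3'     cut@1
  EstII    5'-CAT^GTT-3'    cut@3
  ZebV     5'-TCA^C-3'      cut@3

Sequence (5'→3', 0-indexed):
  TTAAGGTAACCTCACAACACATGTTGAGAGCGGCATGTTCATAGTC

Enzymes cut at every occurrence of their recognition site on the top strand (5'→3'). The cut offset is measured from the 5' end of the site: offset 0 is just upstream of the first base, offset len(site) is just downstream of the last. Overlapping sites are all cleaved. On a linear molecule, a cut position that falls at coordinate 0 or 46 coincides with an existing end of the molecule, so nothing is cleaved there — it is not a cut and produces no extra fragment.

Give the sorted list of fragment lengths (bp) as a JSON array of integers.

[6,8,8,10,14]

Site scan:
  YnoX (GACTA, off=0): no sites
  FykIX GAGCG/1: at [27] ⇒ [28]
  EstII CATGTT/3: at [19, 33] ⇒ [22, 36]
  ZebV TCAC/3: at [11] ⇒ [14]

Pooled cuts: [14, 22, 28, 36]

Fragments:
  [0,14): 14 bp
  [14,22): 8 bp
  [22,28): 6 bp
  [28,36): 8 bp
  [36,46): 10 bp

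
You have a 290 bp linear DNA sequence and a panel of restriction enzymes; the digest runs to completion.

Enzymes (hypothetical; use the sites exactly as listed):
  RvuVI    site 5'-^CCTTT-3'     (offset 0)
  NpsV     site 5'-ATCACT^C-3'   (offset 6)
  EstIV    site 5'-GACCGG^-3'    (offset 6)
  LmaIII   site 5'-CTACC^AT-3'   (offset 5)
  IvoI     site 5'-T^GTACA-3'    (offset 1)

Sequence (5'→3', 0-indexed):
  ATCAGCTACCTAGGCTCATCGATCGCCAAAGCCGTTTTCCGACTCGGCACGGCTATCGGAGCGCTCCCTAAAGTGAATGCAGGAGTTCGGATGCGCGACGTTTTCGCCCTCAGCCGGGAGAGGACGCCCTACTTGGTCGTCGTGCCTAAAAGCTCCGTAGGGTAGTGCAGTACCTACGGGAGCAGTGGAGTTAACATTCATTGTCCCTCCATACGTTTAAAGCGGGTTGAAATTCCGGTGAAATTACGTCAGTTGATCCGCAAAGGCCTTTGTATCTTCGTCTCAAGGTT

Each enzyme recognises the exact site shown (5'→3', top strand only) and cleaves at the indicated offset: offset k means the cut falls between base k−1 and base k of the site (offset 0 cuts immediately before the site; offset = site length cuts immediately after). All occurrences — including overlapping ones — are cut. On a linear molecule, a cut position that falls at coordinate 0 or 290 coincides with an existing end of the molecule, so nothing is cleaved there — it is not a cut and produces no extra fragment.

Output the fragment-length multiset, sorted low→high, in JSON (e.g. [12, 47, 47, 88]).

Scan for sites:
  RvuVI CCTTT/0: at [266] ⇒ [266]
  NpsV (ATCACTC, off=6): no sites
  EstIV (GACCGG, off=6): no sites
  LmaIII (CTACCAT, off=5): no sites
  IvoI (TGTACA, off=1): no sites

All cut coordinates (distinct, sorted): [266]

Fragments:
  [0,266): 266 bp
  [266,290): 24 bp

[24,266]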